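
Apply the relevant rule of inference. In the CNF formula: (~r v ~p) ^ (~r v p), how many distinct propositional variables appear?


Identify each variable that appears in the formula.
Variables found: p, r
Count = 2

2


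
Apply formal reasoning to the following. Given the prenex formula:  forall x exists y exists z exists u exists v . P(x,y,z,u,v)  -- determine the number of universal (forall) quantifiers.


Quantifier prefix: forall x exists y exists z exists u exists v
Mark each quantifier type:
  U E E E E
Universal count = 1, Existential count = 4
Asked for universal (forall) quantifiers: 1

1


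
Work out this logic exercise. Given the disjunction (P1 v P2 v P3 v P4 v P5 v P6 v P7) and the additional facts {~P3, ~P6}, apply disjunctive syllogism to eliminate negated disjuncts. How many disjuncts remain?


Original disjuncts (7): P1, P2, P3, P4, P5, P6, P7
Negated (eliminate): ~P3, ~P6
Remaining disjuncts: P1, P2, P4, P5, P7
Count = 7 - 2 = 5

5


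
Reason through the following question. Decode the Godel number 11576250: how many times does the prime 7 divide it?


Factorize 11576250 by dividing by 7 repeatedly.
Division steps: 7 divides 11576250 exactly 3 time(s).
Exponent of 7 = 3

3


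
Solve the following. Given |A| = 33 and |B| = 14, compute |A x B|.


The Cartesian product A x B contains all ordered pairs (a, b).
|A x B| = |A| * |B| = 33 * 14 = 462

462


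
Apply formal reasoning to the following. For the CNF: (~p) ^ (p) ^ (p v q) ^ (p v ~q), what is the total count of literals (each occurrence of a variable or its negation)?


Counting literals in each clause:
Clause 1: 1 literal(s)
Clause 2: 1 literal(s)
Clause 3: 2 literal(s)
Clause 4: 2 literal(s)
Total = 6

6


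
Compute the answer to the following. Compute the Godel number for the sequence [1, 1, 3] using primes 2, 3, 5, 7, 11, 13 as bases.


Encode each element as an exponent of the corresponding prime:
  2^1 = 2
  3^1 = 3
  5^3 = 125
Product = 2 * 3 * 125 = 750

750


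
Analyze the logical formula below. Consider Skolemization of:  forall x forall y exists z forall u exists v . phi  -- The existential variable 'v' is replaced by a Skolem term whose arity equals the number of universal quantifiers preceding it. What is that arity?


Quantifier prefix: forall x forall y exists z forall u exists v
'v' is existentially quantified at position 5.
Universal variables preceding it: x, y, u
Skolem function arity = 3

3


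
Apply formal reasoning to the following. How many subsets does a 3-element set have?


The power set of a set with n elements has 2^n elements.
|P(S)| = 2^3 = 8

8


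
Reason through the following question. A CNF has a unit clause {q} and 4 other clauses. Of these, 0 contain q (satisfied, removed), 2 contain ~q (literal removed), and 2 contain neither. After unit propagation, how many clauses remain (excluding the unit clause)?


Satisfied (removed): 0
Shortened (remain): 2
Unchanged (remain): 2
Remaining = 2 + 2 = 4

4


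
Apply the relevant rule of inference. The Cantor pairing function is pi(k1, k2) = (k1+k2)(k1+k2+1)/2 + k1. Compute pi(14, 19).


k1 + k2 = 33
(k1+k2)(k1+k2+1)/2 = 33 * 34 / 2 = 561
pi = 561 + 14 = 575

575


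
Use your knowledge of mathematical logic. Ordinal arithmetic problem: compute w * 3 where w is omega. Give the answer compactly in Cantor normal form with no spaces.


Compute w * 3.
Ordinal * is associative and left-distributive over +, but NOT commutative; for finite n>1, n*w = w but w*n stays w*n.
w * 3 means 3 copies of w concatenated: w*3.
Result = w*3

w*3


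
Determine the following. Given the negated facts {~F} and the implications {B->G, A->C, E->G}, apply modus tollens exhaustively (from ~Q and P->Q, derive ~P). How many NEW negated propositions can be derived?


Initial negated facts: {~F}
Apply modus tollens to closure:
  (no implication fires)
Final negated: {~F}
New negations: {(none)}
Count = 0

0


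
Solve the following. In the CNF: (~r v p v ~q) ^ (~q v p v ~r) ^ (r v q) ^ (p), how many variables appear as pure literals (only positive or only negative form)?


Check each variable for pure literal status:
p: pure positive
q: mixed (not pure)
r: mixed (not pure)
Pure literal count = 1

1


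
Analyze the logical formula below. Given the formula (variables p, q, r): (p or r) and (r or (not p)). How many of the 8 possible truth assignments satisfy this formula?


Evaluate all 8 assignments for p, q, r:
p=0, q=0, r=0: 0
p=0, q=0, r=1: 1
p=0, q=1, r=0: 0
p=0, q=1, r=1: 1
p=1, q=0, r=0: 0
p=1, q=0, r=1: 1
p=1, q=1, r=0: 0
p=1, q=1, r=1: 1
Satisfying count = 4

4


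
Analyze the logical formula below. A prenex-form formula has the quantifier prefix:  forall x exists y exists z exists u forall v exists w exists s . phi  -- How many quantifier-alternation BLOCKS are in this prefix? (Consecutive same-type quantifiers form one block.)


Quantifier-type sequence: A E E E A E E  (A=forall, E=exists)
Group into maximal same-type runs:
  Ax1 | Ex3 | Ax1 | Ex2
Number of blocks = 4

4


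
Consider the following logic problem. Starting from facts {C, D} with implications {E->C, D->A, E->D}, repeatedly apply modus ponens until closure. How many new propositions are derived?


Initial facts: {C, D}
Apply modus ponens to closure:
  D and D->A  =>  A
Final known: {A, C, D}
New propositions: {A}
Count = 1

1


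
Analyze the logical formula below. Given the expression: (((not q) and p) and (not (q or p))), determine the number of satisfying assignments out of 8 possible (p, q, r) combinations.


Check all 8 assignments:
p=0, q=0, r=0: 0
p=0, q=0, r=1: 0
p=0, q=1, r=0: 0
p=0, q=1, r=1: 0
p=1, q=0, r=0: 0
p=1, q=0, r=1: 0
p=1, q=1, r=0: 0
p=1, q=1, r=1: 0
Count of True = 0

0


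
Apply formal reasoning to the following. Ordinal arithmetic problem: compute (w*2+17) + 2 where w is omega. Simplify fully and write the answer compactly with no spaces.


Compute (w*2+17) + 2.
Ordinal + is associative but NOT commutative; for finite n>0, n + w = w but w + n stays w+n.
By associativity: (w*2+17) + 2 = w*2 + (17+2) = w*2+19.
Result = w*2+19

w*2+19


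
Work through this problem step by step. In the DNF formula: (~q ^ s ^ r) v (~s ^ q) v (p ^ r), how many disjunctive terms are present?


A DNF formula is a disjunction of terms (conjunctions).
Terms are separated by v.
Counting the disjuncts: 3 terms.

3


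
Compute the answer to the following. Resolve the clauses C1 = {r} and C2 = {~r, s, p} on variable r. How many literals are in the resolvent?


Remove r from C1 and ~r from C2.
C1 remainder: {}
C2 remainder: {s, p}
Union (resolvent): {p, s}
Resolvent has 2 literal(s).

2


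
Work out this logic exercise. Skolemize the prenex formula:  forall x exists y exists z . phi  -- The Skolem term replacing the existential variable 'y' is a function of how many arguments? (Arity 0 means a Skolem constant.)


Quantifier prefix: forall x exists y exists z
'y' is existentially quantified at position 2.
Universal variables preceding it: x
Skolem function arity = 1

1


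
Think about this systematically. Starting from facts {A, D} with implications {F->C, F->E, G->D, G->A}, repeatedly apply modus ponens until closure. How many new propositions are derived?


Initial facts: {A, D}
Apply modus ponens to closure:
  (no implication fires)
Final known: {A, D}
New propositions: {(none)}
Count = 0

0


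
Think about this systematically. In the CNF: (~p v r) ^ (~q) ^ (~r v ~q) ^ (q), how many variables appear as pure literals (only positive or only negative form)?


Check each variable for pure literal status:
p: pure negative
q: mixed (not pure)
r: mixed (not pure)
Pure literal count = 1

1


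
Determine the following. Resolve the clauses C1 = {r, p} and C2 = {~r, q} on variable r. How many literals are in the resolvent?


Remove r from C1 and ~r from C2.
C1 remainder: {p}
C2 remainder: {q}
Union (resolvent): {p, q}
Resolvent has 2 literal(s).

2


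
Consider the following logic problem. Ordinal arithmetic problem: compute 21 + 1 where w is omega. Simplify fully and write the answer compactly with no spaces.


Compute 21 + 1.
Ordinal + is associative but NOT commutative; for finite n>0, n + w = w but w + n stays w+n.
Both operands finite; ordinal + agrees with natural +: 21 + 1 = 22.
Result = 22

22


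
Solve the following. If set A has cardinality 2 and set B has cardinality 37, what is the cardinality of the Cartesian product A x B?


The Cartesian product A x B contains all ordered pairs (a, b).
|A x B| = |A| * |B| = 2 * 37 = 74

74


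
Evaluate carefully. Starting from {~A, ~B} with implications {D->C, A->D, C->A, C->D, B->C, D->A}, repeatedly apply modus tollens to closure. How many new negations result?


Initial negated facts: {~A, ~B}
Apply modus tollens to closure:
  ~A and C->A  =>  ~C
  ~A and D->A  =>  ~D
Final negated: {~A, ~B, ~C, ~D}
New negations: {~C, ~D}
Count = 2

2


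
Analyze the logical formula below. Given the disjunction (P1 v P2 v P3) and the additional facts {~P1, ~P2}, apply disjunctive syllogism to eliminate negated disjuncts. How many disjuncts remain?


Original disjuncts (3): P1, P2, P3
Negated (eliminate): ~P1, ~P2
Remaining disjuncts: P3
Count = 3 - 2 = 1

1


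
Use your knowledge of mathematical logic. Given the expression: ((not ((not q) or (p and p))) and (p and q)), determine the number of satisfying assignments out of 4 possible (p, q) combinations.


Check all 4 assignments:
p=0, q=0: 0
p=0, q=1: 0
p=1, q=0: 0
p=1, q=1: 0
Count of True = 0

0


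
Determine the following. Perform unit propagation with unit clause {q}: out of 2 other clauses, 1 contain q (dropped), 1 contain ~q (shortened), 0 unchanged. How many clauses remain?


Satisfied (removed): 1
Shortened (remain): 1
Unchanged (remain): 0
Remaining = 1 + 0 = 1

1


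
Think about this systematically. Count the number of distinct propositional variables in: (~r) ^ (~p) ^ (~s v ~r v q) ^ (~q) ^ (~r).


Identify each variable that appears in the formula.
Variables found: p, q, r, s
Count = 4

4


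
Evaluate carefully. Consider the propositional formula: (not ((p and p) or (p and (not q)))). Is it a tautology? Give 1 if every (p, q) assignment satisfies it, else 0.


Check all 4 assignments:
p=0, q=0: 1
p=0, q=1: 1
p=1, q=0: 0
p=1, q=1: 0
Satisfying count = 2/4.
Tautology iff count = 4: no.

0


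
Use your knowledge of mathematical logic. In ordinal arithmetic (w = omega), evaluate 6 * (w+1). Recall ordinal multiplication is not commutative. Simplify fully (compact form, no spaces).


Compute 6 * (w+1).
Ordinal * is associative and left-distributive over +, but NOT commutative; for finite n>1, n*w = w but w*n stays w*n.
By left-distributivity: 6 * (w+1) = 6*w + 6*1 = w + 6 = w+6.
Result = w+6

w+6


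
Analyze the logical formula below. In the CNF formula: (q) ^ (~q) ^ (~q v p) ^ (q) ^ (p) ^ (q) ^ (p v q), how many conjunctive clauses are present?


A CNF formula is a conjunction of clauses.
Clauses are separated by ^.
Counting the conjuncts: 7 clauses.

7


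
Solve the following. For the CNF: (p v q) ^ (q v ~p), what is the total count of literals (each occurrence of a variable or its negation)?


Counting literals in each clause:
Clause 1: 2 literal(s)
Clause 2: 2 literal(s)
Total = 4

4


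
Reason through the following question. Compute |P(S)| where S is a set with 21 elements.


The power set of a set with n elements has 2^n elements.
|P(S)| = 2^21 = 2097152

2097152


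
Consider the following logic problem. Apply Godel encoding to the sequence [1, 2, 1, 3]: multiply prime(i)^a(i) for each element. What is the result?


Encode each element as an exponent of the corresponding prime:
  2^1 = 2
  3^2 = 9
  5^1 = 5
  7^3 = 343
Product = 2 * 9 * 5 * 343 = 30870

30870


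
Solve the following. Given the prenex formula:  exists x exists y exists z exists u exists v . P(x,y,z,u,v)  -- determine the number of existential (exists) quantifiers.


Quantifier prefix: exists x exists y exists z exists u exists v
Mark each quantifier type:
  E E E E E
Universal count = 0, Existential count = 5
Asked for existential (exists) quantifiers: 5

5


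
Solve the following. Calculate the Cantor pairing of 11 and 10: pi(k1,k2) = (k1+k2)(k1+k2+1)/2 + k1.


k1 + k2 = 21
(k1+k2)(k1+k2+1)/2 = 21 * 22 / 2 = 231
pi = 231 + 11 = 242

242


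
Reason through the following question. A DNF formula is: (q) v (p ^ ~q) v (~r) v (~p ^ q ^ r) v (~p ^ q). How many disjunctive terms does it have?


A DNF formula is a disjunction of terms (conjunctions).
Terms are separated by v.
Counting the disjuncts: 5 terms.

5


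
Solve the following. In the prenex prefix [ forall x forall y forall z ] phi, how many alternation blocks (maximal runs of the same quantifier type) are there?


Quantifier-type sequence: A A A  (A=forall, E=exists)
Group into maximal same-type runs:
  Ax3
Number of blocks = 1

1


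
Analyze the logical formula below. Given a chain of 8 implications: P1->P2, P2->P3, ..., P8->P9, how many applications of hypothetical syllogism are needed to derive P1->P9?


With 8 implications in a chain connecting 9 propositions:
P1->P2, P2->P3, ..., P8->P9
Steps needed = (number of implications) - 1 = 8 - 1 = 7

7


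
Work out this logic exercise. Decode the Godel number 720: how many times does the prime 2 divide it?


Factorize 720 by dividing by 2 repeatedly.
Division steps: 2 divides 720 exactly 4 time(s).
Exponent of 2 = 4

4


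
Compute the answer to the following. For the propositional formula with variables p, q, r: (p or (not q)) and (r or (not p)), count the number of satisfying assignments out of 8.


Evaluate all 8 assignments for p, q, r:
p=0, q=0, r=0: 1
p=0, q=0, r=1: 1
p=0, q=1, r=0: 0
p=0, q=1, r=1: 0
p=1, q=0, r=0: 0
p=1, q=0, r=1: 1
p=1, q=1, r=0: 0
p=1, q=1, r=1: 1
Satisfying count = 4

4


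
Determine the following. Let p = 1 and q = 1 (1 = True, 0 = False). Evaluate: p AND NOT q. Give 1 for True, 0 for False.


p = 1, q = 1
Operation: p AND NOT q
Evaluate: 1 AND NOT 1 = 0

0


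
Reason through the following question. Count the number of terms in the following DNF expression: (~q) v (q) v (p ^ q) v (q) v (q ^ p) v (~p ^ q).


A DNF formula is a disjunction of terms (conjunctions).
Terms are separated by v.
Counting the disjuncts: 6 terms.

6


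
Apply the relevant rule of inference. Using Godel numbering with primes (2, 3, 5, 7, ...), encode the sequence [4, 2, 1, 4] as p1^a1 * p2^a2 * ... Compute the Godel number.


Encode each element as an exponent of the corresponding prime:
  2^4 = 16
  3^2 = 9
  5^1 = 5
  7^4 = 2401
Product = 16 * 9 * 5 * 2401 = 1728720

1728720


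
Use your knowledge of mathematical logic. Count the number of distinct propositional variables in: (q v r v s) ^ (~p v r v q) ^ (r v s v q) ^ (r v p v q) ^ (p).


Identify each variable that appears in the formula.
Variables found: p, q, r, s
Count = 4

4


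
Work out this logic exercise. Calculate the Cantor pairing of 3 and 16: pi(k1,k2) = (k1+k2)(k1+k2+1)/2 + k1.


k1 + k2 = 19
(k1+k2)(k1+k2+1)/2 = 19 * 20 / 2 = 190
pi = 190 + 3 = 193

193


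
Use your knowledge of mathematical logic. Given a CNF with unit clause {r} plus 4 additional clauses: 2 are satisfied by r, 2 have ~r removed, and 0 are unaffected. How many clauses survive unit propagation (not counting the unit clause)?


Satisfied (removed): 2
Shortened (remain): 2
Unchanged (remain): 0
Remaining = 2 + 0 = 2

2


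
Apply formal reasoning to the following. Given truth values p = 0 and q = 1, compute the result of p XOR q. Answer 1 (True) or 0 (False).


p = 0, q = 1
Operation: p XOR q
Evaluate: 0 XOR 1 = 1

1


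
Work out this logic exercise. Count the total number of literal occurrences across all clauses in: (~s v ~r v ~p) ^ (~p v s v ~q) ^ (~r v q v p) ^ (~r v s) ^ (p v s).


Counting literals in each clause:
Clause 1: 3 literal(s)
Clause 2: 3 literal(s)
Clause 3: 3 literal(s)
Clause 4: 2 literal(s)
Clause 5: 2 literal(s)
Total = 13

13


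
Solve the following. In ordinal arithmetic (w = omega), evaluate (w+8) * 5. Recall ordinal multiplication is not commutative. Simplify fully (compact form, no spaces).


Compute (w+8) * 5.
Ordinal * is associative and left-distributive over +, but NOT commutative; for finite n>1, n*w = w but w*n stays w*n.
(w+8) * 5 = (w+8) repeated 5 times. Each intermediate +8 is absorbed by the following w; only the last survives: w*5+8.
Result = w*5+8

w*5+8


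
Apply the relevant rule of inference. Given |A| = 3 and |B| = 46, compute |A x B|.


The Cartesian product A x B contains all ordered pairs (a, b).
|A x B| = |A| * |B| = 3 * 46 = 138

138


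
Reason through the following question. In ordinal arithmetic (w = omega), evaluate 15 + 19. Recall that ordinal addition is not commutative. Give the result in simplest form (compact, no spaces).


Compute 15 + 19.
Ordinal + is associative but NOT commutative; for finite n>0, n + w = w but w + n stays w+n.
Both operands finite; ordinal + agrees with natural +: 15 + 19 = 34.
Result = 34

34


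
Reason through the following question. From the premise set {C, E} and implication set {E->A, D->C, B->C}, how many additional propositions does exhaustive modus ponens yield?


Initial facts: {C, E}
Apply modus ponens to closure:
  E and E->A  =>  A
Final known: {A, C, E}
New propositions: {A}
Count = 1

1


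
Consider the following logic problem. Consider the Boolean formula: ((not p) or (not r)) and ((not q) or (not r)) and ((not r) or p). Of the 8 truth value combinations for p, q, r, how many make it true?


Evaluate all 8 assignments for p, q, r:
p=0, q=0, r=0: 1
p=0, q=0, r=1: 0
p=0, q=1, r=0: 1
p=0, q=1, r=1: 0
p=1, q=0, r=0: 1
p=1, q=0, r=1: 0
p=1, q=1, r=0: 1
p=1, q=1, r=1: 0
Satisfying count = 4

4


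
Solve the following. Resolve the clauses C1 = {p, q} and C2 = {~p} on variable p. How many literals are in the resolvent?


Remove p from C1 and ~p from C2.
C1 remainder: {q}
C2 remainder: {}
Union (resolvent): {q}
Resolvent has 1 literal(s).

1


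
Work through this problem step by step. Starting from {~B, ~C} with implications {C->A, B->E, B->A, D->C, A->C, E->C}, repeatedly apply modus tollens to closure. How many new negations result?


Initial negated facts: {~B, ~C}
Apply modus tollens to closure:
  ~C and D->C  =>  ~D
  ~C and A->C  =>  ~A
  ~C and E->C  =>  ~E
Final negated: {~A, ~B, ~C, ~D, ~E}
New negations: {~A, ~D, ~E}
Count = 3

3


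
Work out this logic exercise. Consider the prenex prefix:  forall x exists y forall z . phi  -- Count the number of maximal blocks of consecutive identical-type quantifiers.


Quantifier-type sequence: A E A  (A=forall, E=exists)
Group into maximal same-type runs:
  Ax1 | Ex1 | Ax1
Number of blocks = 3

3


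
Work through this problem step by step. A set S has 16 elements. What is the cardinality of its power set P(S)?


The power set of a set with n elements has 2^n elements.
|P(S)| = 2^16 = 65536

65536


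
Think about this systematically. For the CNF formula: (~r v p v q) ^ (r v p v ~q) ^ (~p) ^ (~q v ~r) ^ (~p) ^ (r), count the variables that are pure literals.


Check each variable for pure literal status:
p: mixed (not pure)
q: mixed (not pure)
r: mixed (not pure)
Pure literal count = 0

0


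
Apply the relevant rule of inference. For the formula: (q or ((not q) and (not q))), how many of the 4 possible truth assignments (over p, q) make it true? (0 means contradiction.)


Check all 4 assignments:
p=0, q=0: 1
p=0, q=1: 1
p=1, q=0: 1
p=1, q=1: 1
Count of True = 4

4


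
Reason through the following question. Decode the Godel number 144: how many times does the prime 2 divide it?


Factorize 144 by dividing by 2 repeatedly.
Division steps: 2 divides 144 exactly 4 time(s).
Exponent of 2 = 4

4


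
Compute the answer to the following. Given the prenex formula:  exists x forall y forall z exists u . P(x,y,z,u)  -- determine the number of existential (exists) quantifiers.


Quantifier prefix: exists x forall y forall z exists u
Mark each quantifier type:
  E U U E
Universal count = 2, Existential count = 2
Asked for existential (exists) quantifiers: 2

2


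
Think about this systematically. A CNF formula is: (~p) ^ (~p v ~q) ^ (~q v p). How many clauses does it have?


A CNF formula is a conjunction of clauses.
Clauses are separated by ^.
Counting the conjuncts: 3 clauses.

3


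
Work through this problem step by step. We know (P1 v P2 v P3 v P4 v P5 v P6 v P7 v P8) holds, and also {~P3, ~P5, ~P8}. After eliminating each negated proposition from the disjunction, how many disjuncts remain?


Original disjuncts (8): P1, P2, P3, P4, P5, P6, P7, P8
Negated (eliminate): ~P3, ~P5, ~P8
Remaining disjuncts: P1, P2, P4, P6, P7
Count = 8 - 3 = 5

5


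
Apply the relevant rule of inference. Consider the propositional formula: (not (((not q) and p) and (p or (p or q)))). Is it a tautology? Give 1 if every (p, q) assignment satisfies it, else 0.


Check all 4 assignments:
p=0, q=0: 1
p=0, q=1: 1
p=1, q=0: 0
p=1, q=1: 1
Satisfying count = 3/4.
Tautology iff count = 4: no.

0


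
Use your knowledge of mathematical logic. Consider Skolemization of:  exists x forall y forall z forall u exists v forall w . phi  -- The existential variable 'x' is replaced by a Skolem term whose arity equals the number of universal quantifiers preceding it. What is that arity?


Quantifier prefix: exists x forall y forall z forall u exists v forall w
'x' is existentially quantified at position 1.
No universal quantifiers precede it.
Skolem function arity = 0 (a Skolem constant)

0


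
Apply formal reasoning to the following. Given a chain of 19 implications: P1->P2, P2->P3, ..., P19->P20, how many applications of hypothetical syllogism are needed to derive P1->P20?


With 19 implications in a chain connecting 20 propositions:
P1->P2, P2->P3, ..., P19->P20
Steps needed = (number of implications) - 1 = 19 - 1 = 18

18


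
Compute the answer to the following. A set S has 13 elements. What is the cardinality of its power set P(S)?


The power set of a set with n elements has 2^n elements.
|P(S)| = 2^13 = 8192

8192


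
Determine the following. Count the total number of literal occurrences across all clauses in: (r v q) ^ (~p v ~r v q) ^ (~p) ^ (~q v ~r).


Counting literals in each clause:
Clause 1: 2 literal(s)
Clause 2: 3 literal(s)
Clause 3: 1 literal(s)
Clause 4: 2 literal(s)
Total = 8

8


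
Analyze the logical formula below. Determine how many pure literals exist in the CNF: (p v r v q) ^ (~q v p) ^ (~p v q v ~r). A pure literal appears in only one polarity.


Check each variable for pure literal status:
p: mixed (not pure)
q: mixed (not pure)
r: mixed (not pure)
Pure literal count = 0

0


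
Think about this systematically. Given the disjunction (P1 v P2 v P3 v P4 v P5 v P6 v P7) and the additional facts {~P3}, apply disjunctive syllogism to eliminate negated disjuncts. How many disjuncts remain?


Original disjuncts (7): P1, P2, P3, P4, P5, P6, P7
Negated (eliminate): ~P3
Remaining disjuncts: P1, P2, P4, P5, P6, P7
Count = 7 - 1 = 6

6


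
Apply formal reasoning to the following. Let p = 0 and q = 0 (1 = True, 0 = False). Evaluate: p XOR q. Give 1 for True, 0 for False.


p = 0, q = 0
Operation: p XOR q
Evaluate: 0 XOR 0 = 0

0


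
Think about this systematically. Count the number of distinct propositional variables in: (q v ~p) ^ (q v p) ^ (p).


Identify each variable that appears in the formula.
Variables found: p, q
Count = 2

2


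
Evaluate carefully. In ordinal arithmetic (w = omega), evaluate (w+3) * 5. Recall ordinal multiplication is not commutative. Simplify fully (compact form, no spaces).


Compute (w+3) * 5.
Ordinal * is associative and left-distributive over +, but NOT commutative; for finite n>1, n*w = w but w*n stays w*n.
(w+3) * 5 = (w+3) repeated 5 times. Each intermediate +3 is absorbed by the following w; only the last survives: w*5+3.
Result = w*5+3

w*5+3


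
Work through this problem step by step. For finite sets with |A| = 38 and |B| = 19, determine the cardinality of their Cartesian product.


The Cartesian product A x B contains all ordered pairs (a, b).
|A x B| = |A| * |B| = 38 * 19 = 722

722


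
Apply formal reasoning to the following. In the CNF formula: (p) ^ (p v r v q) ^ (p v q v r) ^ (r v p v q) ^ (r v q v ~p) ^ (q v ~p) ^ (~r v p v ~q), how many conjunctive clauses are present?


A CNF formula is a conjunction of clauses.
Clauses are separated by ^.
Counting the conjuncts: 7 clauses.

7


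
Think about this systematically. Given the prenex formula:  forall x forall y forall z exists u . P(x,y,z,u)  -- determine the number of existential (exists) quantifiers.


Quantifier prefix: forall x forall y forall z exists u
Mark each quantifier type:
  U U U E
Universal count = 3, Existential count = 1
Asked for existential (exists) quantifiers: 1

1


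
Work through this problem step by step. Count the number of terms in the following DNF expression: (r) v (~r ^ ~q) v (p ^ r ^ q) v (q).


A DNF formula is a disjunction of terms (conjunctions).
Terms are separated by v.
Counting the disjuncts: 4 terms.

4


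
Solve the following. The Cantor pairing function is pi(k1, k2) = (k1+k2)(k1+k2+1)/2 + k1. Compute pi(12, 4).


k1 + k2 = 16
(k1+k2)(k1+k2+1)/2 = 16 * 17 / 2 = 136
pi = 136 + 12 = 148

148


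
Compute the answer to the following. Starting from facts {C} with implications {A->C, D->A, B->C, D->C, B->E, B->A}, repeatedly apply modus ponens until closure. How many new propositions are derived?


Initial facts: {C}
Apply modus ponens to closure:
  (no implication fires)
Final known: {C}
New propositions: {(none)}
Count = 0

0


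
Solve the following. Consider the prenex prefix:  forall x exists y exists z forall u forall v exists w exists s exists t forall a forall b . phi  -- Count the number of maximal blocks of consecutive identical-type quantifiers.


Quantifier-type sequence: A E E A A E E E A A  (A=forall, E=exists)
Group into maximal same-type runs:
  Ax1 | Ex2 | Ax2 | Ex3 | Ax2
Number of blocks = 5

5


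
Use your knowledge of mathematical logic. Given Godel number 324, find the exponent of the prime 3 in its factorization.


Factorize 324 by dividing by 3 repeatedly.
Division steps: 3 divides 324 exactly 4 time(s).
Exponent of 3 = 4

4


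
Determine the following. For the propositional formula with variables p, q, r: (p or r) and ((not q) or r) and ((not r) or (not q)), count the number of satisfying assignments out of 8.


Evaluate all 8 assignments for p, q, r:
p=0, q=0, r=0: 0
p=0, q=0, r=1: 1
p=0, q=1, r=0: 0
p=0, q=1, r=1: 0
p=1, q=0, r=0: 1
p=1, q=0, r=1: 1
p=1, q=1, r=0: 0
p=1, q=1, r=1: 0
Satisfying count = 3

3


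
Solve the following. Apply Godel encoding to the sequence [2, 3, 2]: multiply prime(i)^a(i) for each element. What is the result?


Encode each element as an exponent of the corresponding prime:
  2^2 = 4
  3^3 = 27
  5^2 = 25
Product = 4 * 27 * 25 = 2700

2700


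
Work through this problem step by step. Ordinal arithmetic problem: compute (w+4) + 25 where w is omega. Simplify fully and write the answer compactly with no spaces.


Compute (w+4) + 25.
Ordinal + is associative but NOT commutative; for finite n>0, n + w = w but w + n stays w+n.
By associativity: (w+4) + 25 = w + (4+25) = w+29.
Result = w+29

w+29


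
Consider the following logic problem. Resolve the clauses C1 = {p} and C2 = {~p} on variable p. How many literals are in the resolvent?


Remove p from C1 and ~p from C2.
C1 remainder: {}
C2 remainder: {}
Union (resolvent): {} (empty clause)
Resolvent has 0 literal(s).

0


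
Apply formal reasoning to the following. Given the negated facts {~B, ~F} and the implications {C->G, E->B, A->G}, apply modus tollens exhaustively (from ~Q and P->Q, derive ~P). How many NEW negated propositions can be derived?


Initial negated facts: {~B, ~F}
Apply modus tollens to closure:
  ~B and E->B  =>  ~E
Final negated: {~B, ~E, ~F}
New negations: {~E}
Count = 1

1


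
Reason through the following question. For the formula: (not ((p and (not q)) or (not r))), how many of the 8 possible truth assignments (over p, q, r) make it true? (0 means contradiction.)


Check all 8 assignments:
p=0, q=0, r=0: 0
p=0, q=0, r=1: 1
p=0, q=1, r=0: 0
p=0, q=1, r=1: 1
p=1, q=0, r=0: 0
p=1, q=0, r=1: 0
p=1, q=1, r=0: 0
p=1, q=1, r=1: 1
Count of True = 3

3


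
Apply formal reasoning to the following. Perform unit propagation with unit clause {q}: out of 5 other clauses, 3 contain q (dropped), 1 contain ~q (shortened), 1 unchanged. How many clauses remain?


Satisfied (removed): 3
Shortened (remain): 1
Unchanged (remain): 1
Remaining = 1 + 1 = 2

2


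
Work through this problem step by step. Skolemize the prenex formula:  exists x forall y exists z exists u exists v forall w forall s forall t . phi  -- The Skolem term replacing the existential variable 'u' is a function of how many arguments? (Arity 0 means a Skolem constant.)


Quantifier prefix: exists x forall y exists z exists u exists v forall w forall s forall t
'u' is existentially quantified at position 4.
Universal variables preceding it: y
Skolem function arity = 1

1


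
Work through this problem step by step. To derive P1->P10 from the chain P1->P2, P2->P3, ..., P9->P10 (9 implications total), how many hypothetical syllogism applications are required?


With 9 implications in a chain connecting 10 propositions:
P1->P2, P2->P3, ..., P9->P10
Steps needed = (number of implications) - 1 = 9 - 1 = 8

8


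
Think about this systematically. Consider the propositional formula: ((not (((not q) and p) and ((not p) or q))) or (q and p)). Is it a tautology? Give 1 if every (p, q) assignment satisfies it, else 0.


Check all 4 assignments:
p=0, q=0: 1
p=0, q=1: 1
p=1, q=0: 1
p=1, q=1: 1
Satisfying count = 4/4.
Tautology iff count = 4: yes.

1


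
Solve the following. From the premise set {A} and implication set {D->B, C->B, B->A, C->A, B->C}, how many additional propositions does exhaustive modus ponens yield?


Initial facts: {A}
Apply modus ponens to closure:
  (no implication fires)
Final known: {A}
New propositions: {(none)}
Count = 0

0


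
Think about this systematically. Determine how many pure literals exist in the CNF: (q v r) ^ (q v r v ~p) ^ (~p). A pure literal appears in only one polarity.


Check each variable for pure literal status:
p: pure negative
q: pure positive
r: pure positive
Pure literal count = 3

3


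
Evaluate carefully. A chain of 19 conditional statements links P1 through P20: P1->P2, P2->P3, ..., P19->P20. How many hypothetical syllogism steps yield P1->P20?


With 19 implications in a chain connecting 20 propositions:
P1->P2, P2->P3, ..., P19->P20
Steps needed = (number of implications) - 1 = 19 - 1 = 18

18


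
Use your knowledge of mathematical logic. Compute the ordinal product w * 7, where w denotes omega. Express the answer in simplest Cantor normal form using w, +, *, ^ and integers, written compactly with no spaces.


Compute w * 7.
Ordinal * is associative and left-distributive over +, but NOT commutative; for finite n>1, n*w = w but w*n stays w*n.
w * 7 means 7 copies of w concatenated: w*7.
Result = w*7

w*7


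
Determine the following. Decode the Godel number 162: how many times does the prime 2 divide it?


Factorize 162 by dividing by 2 repeatedly.
Division steps: 2 divides 162 exactly 1 time(s).
Exponent of 2 = 1

1


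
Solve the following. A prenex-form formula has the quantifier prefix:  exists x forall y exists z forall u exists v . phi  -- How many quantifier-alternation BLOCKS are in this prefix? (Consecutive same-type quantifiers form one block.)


Quantifier-type sequence: E A E A E  (A=forall, E=exists)
Group into maximal same-type runs:
  Ex1 | Ax1 | Ex1 | Ax1 | Ex1
Number of blocks = 5

5


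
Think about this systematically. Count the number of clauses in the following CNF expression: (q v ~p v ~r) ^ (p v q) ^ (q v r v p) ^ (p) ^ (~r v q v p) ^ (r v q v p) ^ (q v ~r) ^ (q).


A CNF formula is a conjunction of clauses.
Clauses are separated by ^.
Counting the conjuncts: 8 clauses.

8


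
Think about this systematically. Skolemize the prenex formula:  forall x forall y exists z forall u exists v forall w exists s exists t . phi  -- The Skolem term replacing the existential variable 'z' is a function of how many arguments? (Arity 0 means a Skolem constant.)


Quantifier prefix: forall x forall y exists z forall u exists v forall w exists s exists t
'z' is existentially quantified at position 3.
Universal variables preceding it: x, y
Skolem function arity = 2

2


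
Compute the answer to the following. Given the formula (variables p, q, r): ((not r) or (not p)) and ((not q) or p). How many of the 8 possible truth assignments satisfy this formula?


Evaluate all 8 assignments for p, q, r:
p=0, q=0, r=0: 1
p=0, q=0, r=1: 1
p=0, q=1, r=0: 0
p=0, q=1, r=1: 0
p=1, q=0, r=0: 1
p=1, q=0, r=1: 0
p=1, q=1, r=0: 1
p=1, q=1, r=1: 0
Satisfying count = 4

4


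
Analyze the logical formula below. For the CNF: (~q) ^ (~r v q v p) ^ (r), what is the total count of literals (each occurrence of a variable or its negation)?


Counting literals in each clause:
Clause 1: 1 literal(s)
Clause 2: 3 literal(s)
Clause 3: 1 literal(s)
Total = 5

5


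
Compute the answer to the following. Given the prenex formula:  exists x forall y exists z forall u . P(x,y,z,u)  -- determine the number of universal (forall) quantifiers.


Quantifier prefix: exists x forall y exists z forall u
Mark each quantifier type:
  E U E U
Universal count = 2, Existential count = 2
Asked for universal (forall) quantifiers: 2

2


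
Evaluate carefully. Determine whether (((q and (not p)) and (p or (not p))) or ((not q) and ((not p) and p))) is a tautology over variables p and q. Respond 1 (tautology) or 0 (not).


Check all 4 assignments:
p=0, q=0: 0
p=0, q=1: 1
p=1, q=0: 0
p=1, q=1: 0
Satisfying count = 1/4.
Tautology iff count = 4: no.

0


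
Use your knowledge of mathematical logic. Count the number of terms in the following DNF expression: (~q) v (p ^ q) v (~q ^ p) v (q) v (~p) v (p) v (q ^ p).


A DNF formula is a disjunction of terms (conjunctions).
Terms are separated by v.
Counting the disjuncts: 7 terms.

7


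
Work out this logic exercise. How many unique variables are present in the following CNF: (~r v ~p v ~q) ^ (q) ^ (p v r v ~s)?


Identify each variable that appears in the formula.
Variables found: p, q, r, s
Count = 4

4


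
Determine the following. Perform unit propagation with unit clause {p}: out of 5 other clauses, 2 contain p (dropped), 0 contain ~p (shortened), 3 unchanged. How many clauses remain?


Satisfied (removed): 2
Shortened (remain): 0
Unchanged (remain): 3
Remaining = 0 + 3 = 3

3


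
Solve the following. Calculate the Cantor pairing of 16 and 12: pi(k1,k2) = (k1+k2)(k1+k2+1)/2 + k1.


k1 + k2 = 28
(k1+k2)(k1+k2+1)/2 = 28 * 29 / 2 = 406
pi = 406 + 16 = 422

422


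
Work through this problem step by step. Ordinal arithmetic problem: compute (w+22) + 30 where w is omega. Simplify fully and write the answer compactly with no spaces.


Compute (w+22) + 30.
Ordinal + is associative but NOT commutative; for finite n>0, n + w = w but w + n stays w+n.
By associativity: (w+22) + 30 = w + (22+30) = w+52.
Result = w+52

w+52


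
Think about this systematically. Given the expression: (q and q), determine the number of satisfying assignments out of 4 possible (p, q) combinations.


Check all 4 assignments:
p=0, q=0: 0
p=0, q=1: 1
p=1, q=0: 0
p=1, q=1: 1
Count of True = 2

2


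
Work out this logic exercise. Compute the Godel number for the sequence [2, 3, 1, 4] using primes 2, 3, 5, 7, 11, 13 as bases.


Encode each element as an exponent of the corresponding prime:
  2^2 = 4
  3^3 = 27
  5^1 = 5
  7^4 = 2401
Product = 4 * 27 * 5 * 2401 = 1296540

1296540


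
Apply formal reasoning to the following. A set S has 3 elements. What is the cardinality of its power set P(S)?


The power set of a set with n elements has 2^n elements.
|P(S)| = 2^3 = 8

8


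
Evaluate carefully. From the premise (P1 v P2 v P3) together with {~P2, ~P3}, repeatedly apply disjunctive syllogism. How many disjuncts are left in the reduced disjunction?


Original disjuncts (3): P1, P2, P3
Negated (eliminate): ~P2, ~P3
Remaining disjuncts: P1
Count = 3 - 2 = 1

1


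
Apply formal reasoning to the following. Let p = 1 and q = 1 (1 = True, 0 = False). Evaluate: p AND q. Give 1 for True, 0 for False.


p = 1, q = 1
Operation: p AND q
Evaluate: 1 AND 1 = 1

1


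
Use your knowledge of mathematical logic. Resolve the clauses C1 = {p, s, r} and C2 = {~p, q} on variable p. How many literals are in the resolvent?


Remove p from C1 and ~p from C2.
C1 remainder: {s, r}
C2 remainder: {q}
Union (resolvent): {q, r, s}
Resolvent has 3 literal(s).

3


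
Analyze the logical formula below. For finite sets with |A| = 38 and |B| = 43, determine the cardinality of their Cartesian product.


The Cartesian product A x B contains all ordered pairs (a, b).
|A x B| = |A| * |B| = 38 * 43 = 1634

1634


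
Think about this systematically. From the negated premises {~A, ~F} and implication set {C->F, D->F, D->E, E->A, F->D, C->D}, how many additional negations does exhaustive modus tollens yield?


Initial negated facts: {~A, ~F}
Apply modus tollens to closure:
  ~F and C->F  =>  ~C
  ~F and D->F  =>  ~D
  ~A and E->A  =>  ~E
Final negated: {~A, ~C, ~D, ~E, ~F}
New negations: {~C, ~D, ~E}
Count = 3

3


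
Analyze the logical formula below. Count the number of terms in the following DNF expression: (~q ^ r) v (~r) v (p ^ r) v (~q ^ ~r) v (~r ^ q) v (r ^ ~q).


A DNF formula is a disjunction of terms (conjunctions).
Terms are separated by v.
Counting the disjuncts: 6 terms.

6


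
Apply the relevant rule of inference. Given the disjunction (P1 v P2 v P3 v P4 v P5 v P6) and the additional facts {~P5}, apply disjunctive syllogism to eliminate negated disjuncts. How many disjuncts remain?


Original disjuncts (6): P1, P2, P3, P4, P5, P6
Negated (eliminate): ~P5
Remaining disjuncts: P1, P2, P3, P4, P6
Count = 6 - 1 = 5

5


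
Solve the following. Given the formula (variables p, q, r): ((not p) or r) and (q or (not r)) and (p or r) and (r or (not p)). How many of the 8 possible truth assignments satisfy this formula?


Evaluate all 8 assignments for p, q, r:
p=0, q=0, r=0: 0
p=0, q=0, r=1: 0
p=0, q=1, r=0: 0
p=0, q=1, r=1: 1
p=1, q=0, r=0: 0
p=1, q=0, r=1: 0
p=1, q=1, r=0: 0
p=1, q=1, r=1: 1
Satisfying count = 2

2


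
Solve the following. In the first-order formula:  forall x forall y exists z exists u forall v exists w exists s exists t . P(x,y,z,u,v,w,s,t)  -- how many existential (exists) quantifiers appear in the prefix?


Quantifier prefix: forall x forall y exists z exists u forall v exists w exists s exists t
Mark each quantifier type:
  U U E E U E E E
Universal count = 3, Existential count = 5
Asked for existential (exists) quantifiers: 5

5


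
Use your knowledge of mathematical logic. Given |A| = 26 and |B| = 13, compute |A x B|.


The Cartesian product A x B contains all ordered pairs (a, b).
|A x B| = |A| * |B| = 26 * 13 = 338

338


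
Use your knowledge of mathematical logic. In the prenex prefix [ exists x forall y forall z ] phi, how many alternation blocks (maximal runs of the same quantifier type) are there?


Quantifier-type sequence: E A A  (A=forall, E=exists)
Group into maximal same-type runs:
  Ex1 | Ax2
Number of blocks = 2

2


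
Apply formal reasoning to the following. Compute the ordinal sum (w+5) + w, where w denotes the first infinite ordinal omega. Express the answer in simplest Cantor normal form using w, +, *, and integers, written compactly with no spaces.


Compute (w+5) + w.
Ordinal + is associative but NOT commutative; for finite n>0, n + w = w but w + n stays w+n.
(w+5) + w = w + (5+w) = w + w = w*2 (the finite tail 5 is absorbed by the right w).
Result = w*2

w*2
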